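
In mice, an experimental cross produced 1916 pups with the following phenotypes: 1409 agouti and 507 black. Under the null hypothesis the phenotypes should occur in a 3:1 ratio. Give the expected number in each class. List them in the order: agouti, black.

Total ratio parts = 4. Expected numbers out of 1916:
  agouti: 1916 × 3/4 = 1437
  black: 1916 × 1/4 = 479

1437, 479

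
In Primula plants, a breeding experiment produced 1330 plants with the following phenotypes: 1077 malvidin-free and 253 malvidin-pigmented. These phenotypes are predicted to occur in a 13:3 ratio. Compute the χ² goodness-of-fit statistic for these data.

0.065

Expected counts for N = 1330 under a 13:3 ratio (total parts = 16):
  malvidin-free: 1330 × 13/16 = 1080.625
  malvidin-pigmented: 1330 × 3/16 = 249.375
χ² = Σ (O − E)² / E
  malvidin-free: (1077 − 1080.625)² / 1080.625 = 0.0122
  malvidin-pigmented: (253 − 249.375)² / 249.375 = 0.0527
χ² = 0.0122 + 0.0527 = 0.0649 ≈ 0.065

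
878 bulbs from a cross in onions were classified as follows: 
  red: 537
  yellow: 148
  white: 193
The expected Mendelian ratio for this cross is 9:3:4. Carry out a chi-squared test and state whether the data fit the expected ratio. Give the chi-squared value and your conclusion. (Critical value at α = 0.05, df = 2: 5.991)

8.644; not consistent

Total ratio parts = 16. Expected numbers out of 878:
  red: 878 × 9/16 = 493.875
  yellow: 878 × 3/16 = 164.625
  white: 878 × 4/16 = 219.5
χ² = Σ (O − E)² / E
  red: (537 − 493.875)² / 493.875 = 3.7657
  yellow: (148 − 164.625)² / 164.625 = 1.6789
  white: (193 − 219.5)² / 219.5 = 3.1993
χ² = 3.7657 + 1.6789 + 3.1993 = 8.6439 ≈ 8.644
Degrees of freedom = 3 − 1 = 2; critical value at α = 0.05 is 5.991.
Since 8.644 > 5.991, we reject the null hypothesis — the data do not fit the 9:3:4 ratio.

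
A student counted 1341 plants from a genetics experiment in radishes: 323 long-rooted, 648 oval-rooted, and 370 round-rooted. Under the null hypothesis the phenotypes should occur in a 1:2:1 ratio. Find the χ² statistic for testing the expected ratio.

Total ratio parts = 4. Expected numbers out of 1341:
  long-rooted: 1341 × 1/4 = 335.25
  oval-rooted: 1341 × 2/4 = 670.5
  round-rooted: 1341 × 1/4 = 335.25
χ² = Σ (O − E)² / E
  long-rooted: (323 − 335.25)² / 335.25 = 0.4476
  oval-rooted: (648 − 670.5)² / 670.5 = 0.7550
  round-rooted: (370 − 335.25)² / 335.25 = 3.6020
χ² = 0.4476 + 0.7550 + 3.6020 = 4.8046 ≈ 4.805

4.805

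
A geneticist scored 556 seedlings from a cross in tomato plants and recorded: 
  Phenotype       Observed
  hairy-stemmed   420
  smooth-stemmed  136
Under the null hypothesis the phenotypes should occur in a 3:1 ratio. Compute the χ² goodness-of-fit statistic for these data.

0.086

Expected counts for N = 556 under a 3:1 ratio (total parts = 4):
  hairy-stemmed: 556 × 3/4 = 417
  smooth-stemmed: 556 × 1/4 = 139
χ² = Σ (O − E)² / E
  hairy-stemmed: (420 − 417)² / 417 = 0.0216
  smooth-stemmed: (136 − 139)² / 139 = 0.0647
χ² = 0.0216 + 0.0647 = 0.0863 ≈ 0.086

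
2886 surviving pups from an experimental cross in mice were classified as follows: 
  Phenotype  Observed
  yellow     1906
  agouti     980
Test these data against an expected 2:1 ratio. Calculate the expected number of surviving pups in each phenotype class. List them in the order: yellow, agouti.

1924, 962

Expected counts for N = 2886 under a 2:1 ratio (total parts = 3):
  yellow: 2886 × 2/3 = 1924
  agouti: 2886 × 1/3 = 962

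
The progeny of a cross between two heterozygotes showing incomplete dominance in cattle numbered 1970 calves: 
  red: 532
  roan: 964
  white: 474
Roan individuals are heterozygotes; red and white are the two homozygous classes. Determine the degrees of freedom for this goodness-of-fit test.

2

With incomplete dominance, a heterozygote × heterozygote cross gives a 1:2:1 phenotypic ratio.
A goodness-of-fit test with 3 phenotype classes has df = 3 − 1 = 2.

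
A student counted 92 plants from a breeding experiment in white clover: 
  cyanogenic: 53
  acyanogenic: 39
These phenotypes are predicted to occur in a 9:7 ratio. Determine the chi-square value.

0.069

The 9:7 ratio has 16 parts, so with N = 92 the expected counts are:
  cyanogenic: 92 × 9/16 = 51.75
  acyanogenic: 92 × 7/16 = 40.25
χ² = Σ (O − E)² / E
  cyanogenic: (53 − 51.75)² / 51.75 = 0.0302
  acyanogenic: (39 − 40.25)² / 40.25 = 0.0388
χ² = 0.0302 + 0.0388 = 0.069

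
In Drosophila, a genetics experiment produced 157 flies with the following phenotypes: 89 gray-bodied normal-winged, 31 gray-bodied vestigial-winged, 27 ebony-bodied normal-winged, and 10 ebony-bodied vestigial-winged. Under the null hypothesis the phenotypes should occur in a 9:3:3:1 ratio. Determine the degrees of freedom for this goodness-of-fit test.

3

A goodness-of-fit test with 4 phenotype classes has df = 4 − 1 = 3.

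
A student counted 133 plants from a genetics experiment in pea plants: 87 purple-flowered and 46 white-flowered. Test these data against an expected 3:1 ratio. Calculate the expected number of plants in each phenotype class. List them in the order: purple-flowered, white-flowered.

Total ratio parts = 4. Expected numbers out of 133:
  purple-flowered: 133 × 3/4 = 99.75
  white-flowered: 133 × 1/4 = 33.25

99.75, 33.25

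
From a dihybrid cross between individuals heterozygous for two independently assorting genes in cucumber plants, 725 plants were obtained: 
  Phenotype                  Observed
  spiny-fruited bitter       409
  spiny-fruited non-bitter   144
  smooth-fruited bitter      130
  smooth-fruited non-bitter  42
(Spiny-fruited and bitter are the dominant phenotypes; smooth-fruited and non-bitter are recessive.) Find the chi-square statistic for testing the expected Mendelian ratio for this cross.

0.983

A dihybrid F₂ with independent assortment and complete dominance at both loci gives a 9:3:3:1 phenotypic ratio.
Total ratio parts = 16. Expected numbers out of 725:
  spiny-fruited bitter: 725 × 9/16 = 407.8125
  spiny-fruited non-bitter: 725 × 3/16 = 135.9375
  smooth-fruited bitter: 725 × 3/16 = 135.9375
  smooth-fruited non-bitter: 725 × 1/16 = 45.3125
χ² = Σ (O − E)² / E
  spiny-fruited bitter: (409 − 407.8125)² / 407.8125 = 0.0035
  spiny-fruited non-bitter: (144 − 135.9375)² / 135.9375 = 0.4782
  smooth-fruited bitter: (130 − 135.9375)² / 135.9375 = 0.2593
  smooth-fruited non-bitter: (42 − 45.3125)² / 45.3125 = 0.2422
χ² = 0.0035 + 0.4782 + 0.2593 + 0.2422 = 0.9832 ≈ 0.983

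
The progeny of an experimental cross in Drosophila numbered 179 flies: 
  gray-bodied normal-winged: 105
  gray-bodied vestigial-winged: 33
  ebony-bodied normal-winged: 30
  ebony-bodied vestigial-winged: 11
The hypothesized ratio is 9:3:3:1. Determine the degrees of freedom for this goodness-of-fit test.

3

A goodness-of-fit test with 4 phenotype classes has df = 4 − 1 = 3.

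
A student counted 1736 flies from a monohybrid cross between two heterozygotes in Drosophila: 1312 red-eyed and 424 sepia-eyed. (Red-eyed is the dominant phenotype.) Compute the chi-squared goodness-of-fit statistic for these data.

For a monohybrid cross between heterozygotes with complete dominance, the expected phenotypic ratio is 3:1.
Under the 3:1 hypothesis (Σ ratio = 4, N = 1736):
  red-eyed: 1736 × 3/4 = 1302
  sepia-eyed: 1736 × 1/4 = 434
χ² = Σ (O − E)² / E
  red-eyed: (1312 − 1302)² / 1302 = 0.0768
  sepia-eyed: (424 − 434)² / 434 = 0.2304
χ² = 0.0768 + 0.2304 = 0.3072 ≈ 0.307

0.307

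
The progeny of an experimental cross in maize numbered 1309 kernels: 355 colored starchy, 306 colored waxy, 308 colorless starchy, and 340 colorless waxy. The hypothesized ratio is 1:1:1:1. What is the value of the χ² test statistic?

5.362

Total ratio parts = 4. Expected numbers out of 1309:
  colored starchy: 1309 × 1/4 = 327.25
  colored waxy: 1309 × 1/4 = 327.25
  colorless starchy: 1309 × 1/4 = 327.25
  colorless waxy: 1309 × 1/4 = 327.25
χ² = Σ (O − E)² / E
  colored starchy: (355 − 327.25)² / 327.25 = 2.3531
  colored waxy: (306 − 327.25)² / 327.25 = 1.3799
  colorless starchy: (308 − 327.25)² / 327.25 = 1.1324
  colorless waxy: (340 − 327.25)² / 327.25 = 0.4968
χ² = 2.3531 + 1.3799 + 1.1324 + 0.4968 = 5.3622 ≈ 5.362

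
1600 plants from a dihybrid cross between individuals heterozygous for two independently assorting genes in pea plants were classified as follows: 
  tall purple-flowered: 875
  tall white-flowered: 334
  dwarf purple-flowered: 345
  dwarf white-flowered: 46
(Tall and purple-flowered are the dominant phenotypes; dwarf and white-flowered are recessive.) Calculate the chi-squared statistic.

A dihybrid F₂ with independent assortment and complete dominance at both loci gives a 9:3:3:1 phenotypic ratio.
Expected counts for N = 1600 under a 9:3:3:1 ratio (total parts = 16):
  tall purple-flowered: 1600 × 9/16 = 900
  tall white-flowered: 1600 × 3/16 = 300
  dwarf purple-flowered: 1600 × 3/16 = 300
  dwarf white-flowered: 1600 × 1/16 = 100
χ² = Σ (O − E)² / E
  tall purple-flowered: (875 − 900)² / 900 = 0.6944
  tall white-flowered: (334 − 300)² / 300 = 3.8533
  dwarf purple-flowered: (345 − 300)² / 300 = 6.7500
  dwarf white-flowered: (46 − 100)² / 100 = 29.1600
χ² = 0.6944 + 3.8533 + 6.7500 + 29.1600 = 40.4577 ≈ 40.458

40.458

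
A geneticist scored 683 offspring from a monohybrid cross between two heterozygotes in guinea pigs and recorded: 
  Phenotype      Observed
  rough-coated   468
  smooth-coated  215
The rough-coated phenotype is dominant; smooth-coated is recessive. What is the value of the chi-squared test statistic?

For a monohybrid cross between heterozygotes with complete dominance, the expected phenotypic ratio is 3:1.
The 3:1 ratio has 4 parts, so with N = 683 the expected counts are:
  rough-coated: 683 × 3/4 = 512.25
  smooth-coated: 683 × 1/4 = 170.75
χ² = Σ (O − E)² / E
  rough-coated: (468 − 512.25)² / 512.25 = 3.8225
  smooth-coated: (215 − 170.75)² / 170.75 = 11.4674
χ² = 3.8225 + 11.4674 = 15.2899 ≈ 15.290

15.290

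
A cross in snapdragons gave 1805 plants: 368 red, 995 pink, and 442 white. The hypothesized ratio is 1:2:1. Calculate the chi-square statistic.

Under the 1:2:1 hypothesis (Σ ratio = 4, N = 1805):
  red: 1805 × 1/4 = 451.25
  pink: 1805 × 2/4 = 902.5
  white: 1805 × 1/4 = 451.25
χ² = Σ (O − E)² / E
  red: (368 − 451.25)² / 451.25 = 15.3586
  pink: (995 − 902.5)² / 902.5 = 9.4806
  white: (442 − 451.25)² / 451.25 = 0.1896
χ² = 15.3586 + 9.4806 + 0.1896 = 25.0288 ≈ 25.029

25.029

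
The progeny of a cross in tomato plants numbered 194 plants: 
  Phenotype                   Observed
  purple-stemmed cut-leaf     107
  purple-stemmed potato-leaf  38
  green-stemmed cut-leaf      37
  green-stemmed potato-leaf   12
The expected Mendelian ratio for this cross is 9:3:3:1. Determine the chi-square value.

Expected counts for N = 194 under a 9:3:3:1 ratio (total parts = 16):
  purple-stemmed cut-leaf: 194 × 9/16 = 109.125
  purple-stemmed potato-leaf: 194 × 3/16 = 36.375
  green-stemmed cut-leaf: 194 × 3/16 = 36.375
  green-stemmed potato-leaf: 194 × 1/16 = 12.125
χ² = Σ (O − E)² / E
  purple-stemmed cut-leaf: (107 − 109.125)² / 109.125 = 0.0414
  purple-stemmed potato-leaf: (38 − 36.375)² / 36.375 = 0.0726
  green-stemmed cut-leaf: (37 − 36.375)² / 36.375 = 0.0107
  green-stemmed potato-leaf: (12 − 12.125)² / 12.125 = 0.0013
χ² = 0.0414 + 0.0726 + 0.0107 + 0.0013 = 0.126

0.126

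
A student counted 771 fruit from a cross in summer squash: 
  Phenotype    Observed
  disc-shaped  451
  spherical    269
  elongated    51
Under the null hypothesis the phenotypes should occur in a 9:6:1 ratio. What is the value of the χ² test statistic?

Total ratio parts = 16. Expected numbers out of 771:
  disc-shaped: 771 × 9/16 = 433.6875
  spherical: 771 × 6/16 = 289.125
  elongated: 771 × 1/16 = 48.1875
χ² = Σ (O − E)² / E
  disc-shaped: (451 − 433.6875)² / 433.6875 = 0.6911
  spherical: (269 − 289.125)² / 289.125 = 1.4008
  elongated: (51 − 48.1875)² / 48.1875 = 0.1642
χ² = 0.6911 + 1.4008 + 0.1642 = 2.2561 ≈ 2.256

2.256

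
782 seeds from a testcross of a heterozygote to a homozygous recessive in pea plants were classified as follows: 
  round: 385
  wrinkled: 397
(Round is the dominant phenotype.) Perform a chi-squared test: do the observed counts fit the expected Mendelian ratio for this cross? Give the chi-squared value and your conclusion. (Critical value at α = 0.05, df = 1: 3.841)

A testcross of a heterozygote (Aa × aa) gives a 1:1 phenotypic ratio.
Under the 1:1 hypothesis (Σ ratio = 2, N = 782):
  round: 782 × 1/2 = 391
  wrinkled: 782 × 1/2 = 391
χ² = Σ (O − E)² / E
  round: (385 − 391)² / 391 = 0.0921
  wrinkled: (397 − 391)² / 391 = 0.0921
χ² = 0.0921 + 0.0921 = 0.1842 ≈ 0.184
Degrees of freedom = 2 − 1 = 1; critical value at α = 0.05 is 3.841.
Since 0.184 < 3.841, we fail to reject the null hypothesis — the data are consistent with the 1:1 ratio.

0.184; consistent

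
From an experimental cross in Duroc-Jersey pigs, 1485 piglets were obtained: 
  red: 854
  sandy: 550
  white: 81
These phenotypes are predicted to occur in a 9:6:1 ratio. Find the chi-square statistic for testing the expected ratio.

2.006

Expected counts for N = 1485 under a 9:6:1 ratio (total parts = 16):
  red: 1485 × 9/16 = 835.3125
  sandy: 1485 × 6/16 = 556.875
  white: 1485 × 1/16 = 92.8125
χ² = Σ (O − E)² / E
  red: (854 − 835.3125)² / 835.3125 = 0.4181
  sandy: (550 − 556.875)² / 556.875 = 0.0849
  white: (81 − 92.8125)² / 92.8125 = 1.5034
χ² = 0.4181 + 0.0849 + 1.5034 = 2.0064 ≈ 2.006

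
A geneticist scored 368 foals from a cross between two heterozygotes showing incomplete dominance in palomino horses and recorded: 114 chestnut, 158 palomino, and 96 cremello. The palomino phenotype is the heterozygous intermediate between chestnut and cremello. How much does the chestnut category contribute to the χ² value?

With incomplete dominance, a heterozygote × heterozygote cross gives a 1:2:1 phenotypic ratio.
Expected counts for N = 368 under a 1:2:1 ratio (total parts = 4):
  chestnut: 368 × 1/4 = 92
  palomino: 368 × 2/4 = 184
  cremello: 368 × 1/4 = 92
Contribution of chestnut: (114 − 92)² / 92 = 5.2609

5.261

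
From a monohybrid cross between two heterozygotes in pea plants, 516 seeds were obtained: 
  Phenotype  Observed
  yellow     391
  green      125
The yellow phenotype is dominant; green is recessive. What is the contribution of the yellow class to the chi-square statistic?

0.041

For a monohybrid cross between heterozygotes with complete dominance, the expected phenotypic ratio is 3:1.
The 3:1 ratio has 4 parts, so with N = 516 the expected counts are:
  yellow: 516 × 3/4 = 387
  green: 516 × 1/4 = 129
Contribution of yellow: (391 − 387)² / 387 = 0.0413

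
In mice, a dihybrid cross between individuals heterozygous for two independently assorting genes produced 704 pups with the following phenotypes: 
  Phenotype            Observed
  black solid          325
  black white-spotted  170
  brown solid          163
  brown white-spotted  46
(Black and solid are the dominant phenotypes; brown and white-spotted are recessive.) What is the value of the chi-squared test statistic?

31.040

A dihybrid F₂ with independent assortment and complete dominance at both loci gives a 9:3:3:1 phenotypic ratio.
Total ratio parts = 16. Expected numbers out of 704:
  black solid: 704 × 9/16 = 396
  black white-spotted: 704 × 3/16 = 132
  brown solid: 704 × 3/16 = 132
  brown white-spotted: 704 × 1/16 = 44
χ² = Σ (O − E)² / E
  black solid: (325 − 396)² / 396 = 12.7298
  black white-spotted: (170 − 132)² / 132 = 10.9394
  brown solid: (163 − 132)² / 132 = 7.2803
  brown white-spotted: (46 − 44)² / 44 = 0.0909
χ² = 12.7298 + 10.9394 + 7.2803 + 0.0909 = 31.0404 ≈ 31.040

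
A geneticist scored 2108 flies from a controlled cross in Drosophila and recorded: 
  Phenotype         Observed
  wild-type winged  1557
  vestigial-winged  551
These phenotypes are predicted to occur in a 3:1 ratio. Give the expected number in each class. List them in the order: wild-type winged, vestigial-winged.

1581, 527

The 3:1 ratio has 4 parts, so with N = 2108 the expected counts are:
  wild-type winged: 2108 × 3/4 = 1581
  vestigial-winged: 2108 × 1/4 = 527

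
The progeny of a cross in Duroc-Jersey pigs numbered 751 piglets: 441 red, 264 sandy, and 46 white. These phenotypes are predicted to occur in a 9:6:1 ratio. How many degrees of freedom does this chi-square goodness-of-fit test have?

2

A goodness-of-fit test with 3 phenotype classes has df = 3 − 1 = 2.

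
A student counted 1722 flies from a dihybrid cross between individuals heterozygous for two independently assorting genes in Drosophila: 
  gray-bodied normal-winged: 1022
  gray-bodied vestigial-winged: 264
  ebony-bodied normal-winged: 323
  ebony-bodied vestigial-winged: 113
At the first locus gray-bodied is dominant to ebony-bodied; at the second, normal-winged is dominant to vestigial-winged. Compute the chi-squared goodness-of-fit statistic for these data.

A dihybrid F₂ with independent assortment and complete dominance at both loci gives a 9:3:3:1 phenotypic ratio.
Total ratio parts = 16. Expected numbers out of 1722:
  gray-bodied normal-winged: 1722 × 9/16 = 968.625
  gray-bodied vestigial-winged: 1722 × 3/16 = 322.875
  ebony-bodied normal-winged: 1722 × 3/16 = 322.875
  ebony-bodied vestigial-winged: 1722 × 1/16 = 107.625
χ² = Σ (O − E)² / E
  gray-bodied normal-winged: (1022 − 968.625)² / 968.625 = 2.9412
  gray-bodied vestigial-winged: (264 − 322.875)² / 322.875 = 10.7356
  ebony-bodied normal-winged: (323 − 322.875)² / 322.875 = 0.0000
  ebony-bodied vestigial-winged: (113 − 107.625)² / 107.625 = 0.2684
χ² = 2.9412 + 10.7356 + 0.0000 + 0.2684 = 13.9452 ≈ 13.945

13.945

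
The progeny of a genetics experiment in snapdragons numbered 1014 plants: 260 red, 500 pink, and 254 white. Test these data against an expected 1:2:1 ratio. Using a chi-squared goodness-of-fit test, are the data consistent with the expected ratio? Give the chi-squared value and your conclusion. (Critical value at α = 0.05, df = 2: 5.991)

0.264; consistent

Total ratio parts = 4. Expected numbers out of 1014:
  red: 1014 × 1/4 = 253.5
  pink: 1014 × 2/4 = 507
  white: 1014 × 1/4 = 253.5
χ² = Σ (O − E)² / E
  red: (260 − 253.5)² / 253.5 = 0.1667
  pink: (500 − 507)² / 507 = 0.0966
  white: (254 − 253.5)² / 253.5 = 0.0010
χ² = 0.1667 + 0.0966 + 0.0010 = 0.2643 ≈ 0.264
Degrees of freedom = 3 − 1 = 2; critical value at α = 0.05 is 5.991.
Since 0.264 < 5.991, we fail to reject the null hypothesis — the data are consistent with the 1:2:1 ratio.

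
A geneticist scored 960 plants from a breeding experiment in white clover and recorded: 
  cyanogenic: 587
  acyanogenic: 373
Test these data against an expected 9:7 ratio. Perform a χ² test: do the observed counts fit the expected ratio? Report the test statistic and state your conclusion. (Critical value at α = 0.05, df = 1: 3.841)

9.350; not consistent

The 9:7 ratio has 16 parts, so with N = 960 the expected counts are:
  cyanogenic: 960 × 9/16 = 540
  acyanogenic: 960 × 7/16 = 420
χ² = Σ (O − E)² / E
  cyanogenic: (587 − 540)² / 540 = 4.0907
  acyanogenic: (373 − 420)² / 420 = 5.2595
χ² = 4.0907 + 5.2595 = 9.3502 ≈ 9.350
Degrees of freedom = 2 − 1 = 1; critical value at α = 0.05 is 3.841.
Since 9.350 > 3.841, we reject the null hypothesis — the data do not fit the 9:7 ratio.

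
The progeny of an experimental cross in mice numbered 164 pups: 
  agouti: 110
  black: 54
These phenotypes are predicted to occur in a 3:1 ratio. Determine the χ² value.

5.496

Under the 3:1 hypothesis (Σ ratio = 4, N = 164):
  agouti: 164 × 3/4 = 123
  black: 164 × 1/4 = 41
χ² = Σ (O − E)² / E
  agouti: (110 − 123)² / 123 = 1.3740
  black: (54 − 41)² / 41 = 4.1220
χ² = 1.3740 + 4.1220 = 5.496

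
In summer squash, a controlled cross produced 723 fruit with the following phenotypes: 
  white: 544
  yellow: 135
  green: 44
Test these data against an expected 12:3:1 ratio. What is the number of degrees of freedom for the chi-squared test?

2

A goodness-of-fit test with 3 phenotype classes has df = 3 − 1 = 2.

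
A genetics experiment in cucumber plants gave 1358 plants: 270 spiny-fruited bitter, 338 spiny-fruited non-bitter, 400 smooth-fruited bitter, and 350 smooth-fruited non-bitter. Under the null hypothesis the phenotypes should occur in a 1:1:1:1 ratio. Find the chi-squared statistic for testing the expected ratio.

25.340

The 1:1:1:1 ratio has 4 parts, so with N = 1358 the expected counts are:
  spiny-fruited bitter: 1358 × 1/4 = 339.5
  spiny-fruited non-bitter: 1358 × 1/4 = 339.5
  smooth-fruited bitter: 1358 × 1/4 = 339.5
  smooth-fruited non-bitter: 1358 × 1/4 = 339.5
χ² = Σ (O − E)² / E
  spiny-fruited bitter: (270 − 339.5)² / 339.5 = 14.2275
  spiny-fruited non-bitter: (338 − 339.5)² / 339.5 = 0.0066
  smooth-fruited bitter: (400 − 339.5)² / 339.5 = 10.7813
  smooth-fruited non-bitter: (350 − 339.5)² / 339.5 = 0.3247
χ² = 14.2275 + 0.0066 + 10.7813 + 0.3247 = 25.3401 ≈ 25.340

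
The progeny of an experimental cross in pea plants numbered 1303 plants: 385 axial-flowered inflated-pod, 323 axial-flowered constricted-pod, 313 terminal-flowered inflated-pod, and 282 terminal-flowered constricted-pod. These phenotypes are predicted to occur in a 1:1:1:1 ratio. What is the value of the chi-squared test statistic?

The 1:1:1:1 ratio has 4 parts, so with N = 1303 the expected counts are:
  axial-flowered inflated-pod: 1303 × 1/4 = 325.75
  axial-flowered constricted-pod: 1303 × 1/4 = 325.75
  terminal-flowered inflated-pod: 1303 × 1/4 = 325.75
  terminal-flowered constricted-pod: 1303 × 1/4 = 325.75
χ² = Σ (O − E)² / E
  axial-flowered inflated-pod: (385 − 325.75)² / 325.75 = 10.7769
  axial-flowered constricted-pod: (323 − 325.75)² / 325.75 = 0.0232
  terminal-flowered inflated-pod: (313 − 325.75)² / 325.75 = 0.4990
  terminal-flowered constricted-pod: (282 − 325.75)² / 325.75 = 5.8759
χ² = 10.7769 + 0.0232 + 0.4990 + 5.8759 = 17.175

17.175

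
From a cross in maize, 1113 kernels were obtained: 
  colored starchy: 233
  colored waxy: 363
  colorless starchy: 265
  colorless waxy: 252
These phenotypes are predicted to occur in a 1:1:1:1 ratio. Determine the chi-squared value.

Under the 1:1:1:1 hypothesis (Σ ratio = 4, N = 1113):
  colored starchy: 1113 × 1/4 = 278.25
  colored waxy: 1113 × 1/4 = 278.25
  colorless starchy: 1113 × 1/4 = 278.25
  colorless waxy: 1113 × 1/4 = 278.25
χ² = Σ (O − E)² / E
  colored starchy: (233 − 278.25)² / 278.25 = 7.3587
  colored waxy: (363 − 278.25)² / 278.25 = 25.8133
  colorless starchy: (265 − 278.25)² / 278.25 = 0.6310
  colorless waxy: (252 − 278.25)² / 278.25 = 2.4764
χ² = 7.3587 + 25.8133 + 0.6310 + 2.4764 = 36.2794 ≈ 36.279

36.279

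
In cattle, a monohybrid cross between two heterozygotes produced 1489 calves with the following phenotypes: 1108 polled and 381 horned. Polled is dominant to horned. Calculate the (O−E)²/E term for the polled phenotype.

For a monohybrid cross between heterozygotes with complete dominance, the expected phenotypic ratio is 3:1.
Expected counts for N = 1489 under a 3:1 ratio (total parts = 4):
  polled: 1489 × 3/4 = 1116.75
  horned: 1489 × 1/4 = 372.25
Contribution of polled: (1108 − 1116.75)² / 1116.75 = 0.0686

0.069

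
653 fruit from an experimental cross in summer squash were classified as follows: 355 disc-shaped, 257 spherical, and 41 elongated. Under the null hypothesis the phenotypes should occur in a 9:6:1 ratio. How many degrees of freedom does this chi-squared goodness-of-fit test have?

2

A goodness-of-fit test with 3 phenotype classes has df = 3 − 1 = 2.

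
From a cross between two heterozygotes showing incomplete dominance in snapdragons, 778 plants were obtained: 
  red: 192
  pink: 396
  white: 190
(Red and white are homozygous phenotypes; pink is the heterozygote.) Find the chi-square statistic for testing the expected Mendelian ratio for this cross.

0.262

With incomplete dominance, a heterozygote × heterozygote cross gives a 1:2:1 phenotypic ratio.
Total ratio parts = 4. Expected numbers out of 778:
  red: 778 × 1/4 = 194.5
  pink: 778 × 2/4 = 389
  white: 778 × 1/4 = 194.5
χ² = Σ (O − E)² / E
  red: (192 − 194.5)² / 194.5 = 0.0321
  pink: (396 − 389)² / 389 = 0.1260
  white: (190 − 194.5)² / 194.5 = 0.1041
χ² = 0.0321 + 0.1260 + 0.1041 = 0.2622 ≈ 0.262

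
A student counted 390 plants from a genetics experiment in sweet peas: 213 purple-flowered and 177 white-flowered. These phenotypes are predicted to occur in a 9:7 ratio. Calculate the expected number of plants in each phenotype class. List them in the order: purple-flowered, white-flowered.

Under the 9:7 hypothesis (Σ ratio = 16, N = 390):
  purple-flowered: 390 × 9/16 = 219.375
  white-flowered: 390 × 7/16 = 170.625

219.375, 170.625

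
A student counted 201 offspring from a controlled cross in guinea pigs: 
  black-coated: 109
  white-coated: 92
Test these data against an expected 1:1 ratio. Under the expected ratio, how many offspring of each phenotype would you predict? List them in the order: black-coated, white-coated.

The 1:1 ratio has 2 parts, so with N = 201 the expected counts are:
  black-coated: 201 × 1/2 = 100.5
  white-coated: 201 × 1/2 = 100.5

100.5, 100.5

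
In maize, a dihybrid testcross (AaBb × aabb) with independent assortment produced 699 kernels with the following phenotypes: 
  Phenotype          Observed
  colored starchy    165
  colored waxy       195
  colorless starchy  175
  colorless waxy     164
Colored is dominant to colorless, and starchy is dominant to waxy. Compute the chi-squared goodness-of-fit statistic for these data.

A dihybrid testcross with independent assortment gives a 1:1:1:1 ratio.
Under the 1:1:1:1 hypothesis (Σ ratio = 4, N = 699):
  colored starchy: 699 × 1/4 = 174.75
  colored waxy: 699 × 1/4 = 174.75
  colorless starchy: 699 × 1/4 = 174.75
  colorless waxy: 699 × 1/4 = 174.75
χ² = Σ (O − E)² / E
  colored starchy: (165 − 174.75)² / 174.75 = 0.5440
  colored waxy: (195 − 174.75)² / 174.75 = 2.3466
  colorless starchy: (175 − 174.75)² / 174.75 = 0.0004
  colorless waxy: (164 − 174.75)² / 174.75 = 0.6613
χ² = 0.5440 + 2.3466 + 0.0004 + 0.6613 = 3.5523 ≈ 3.552

3.552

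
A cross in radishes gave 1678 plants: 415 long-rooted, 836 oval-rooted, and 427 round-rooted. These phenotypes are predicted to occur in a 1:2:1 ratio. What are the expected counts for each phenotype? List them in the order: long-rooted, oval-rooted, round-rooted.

Total ratio parts = 4. Expected numbers out of 1678:
  long-rooted: 1678 × 1/4 = 419.5
  oval-rooted: 1678 × 2/4 = 839
  round-rooted: 1678 × 1/4 = 419.5

419.5, 839, 419.5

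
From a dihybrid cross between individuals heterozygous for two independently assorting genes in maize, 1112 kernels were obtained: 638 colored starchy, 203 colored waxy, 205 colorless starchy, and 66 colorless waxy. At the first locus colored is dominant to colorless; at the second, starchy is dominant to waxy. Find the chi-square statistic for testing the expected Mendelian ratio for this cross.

A dihybrid F₂ with independent assortment and complete dominance at both loci gives a 9:3:3:1 phenotypic ratio.
Expected counts for N = 1112 under a 9:3:3:1 ratio (total parts = 16):
  colored starchy: 1112 × 9/16 = 625.5
  colored waxy: 1112 × 3/16 = 208.5
  colorless starchy: 1112 × 3/16 = 208.5
  colorless waxy: 1112 × 1/16 = 69.5
χ² = Σ (O − E)² / E
  colored starchy: (638 − 625.5)² / 625.5 = 0.2498
  colored waxy: (203 − 208.5)² / 208.5 = 0.1451
  colorless starchy: (205 − 208.5)² / 208.5 = 0.0588
  colorless waxy: (66 − 69.5)² / 69.5 = 0.1763
χ² = 0.2498 + 0.1451 + 0.0588 + 0.1763 = 0.630

0.630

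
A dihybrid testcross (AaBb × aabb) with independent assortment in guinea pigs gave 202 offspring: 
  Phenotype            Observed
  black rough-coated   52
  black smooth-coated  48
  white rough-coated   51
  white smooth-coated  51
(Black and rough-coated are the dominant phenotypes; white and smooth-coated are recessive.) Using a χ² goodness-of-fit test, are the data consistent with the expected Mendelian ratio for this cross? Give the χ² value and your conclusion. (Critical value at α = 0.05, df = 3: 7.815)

A dihybrid testcross with independent assortment gives a 1:1:1:1 ratio.
The 1:1:1:1 ratio has 4 parts, so with N = 202 the expected counts are:
  black rough-coated: 202 × 1/4 = 50.5
  black smooth-coated: 202 × 1/4 = 50.5
  white rough-coated: 202 × 1/4 = 50.5
  white smooth-coated: 202 × 1/4 = 50.5
χ² = Σ (O − E)² / E
  black rough-coated: (52 − 50.5)² / 50.5 = 0.0446
  black smooth-coated: (48 − 50.5)² / 50.5 = 0.1238
  white rough-coated: (51 − 50.5)² / 50.5 = 0.0050
  white smooth-coated: (51 − 50.5)² / 50.5 = 0.0050
χ² = 0.0446 + 0.1238 + 0.0050 + 0.0050 = 0.1784 ≈ 0.178
Degrees of freedom = 4 − 1 = 3; critical value at α = 0.05 is 7.815.
Since 0.178 < 7.815, we fail to reject the null hypothesis — the data are consistent with the 1:1:1:1 ratio.

0.178; consistent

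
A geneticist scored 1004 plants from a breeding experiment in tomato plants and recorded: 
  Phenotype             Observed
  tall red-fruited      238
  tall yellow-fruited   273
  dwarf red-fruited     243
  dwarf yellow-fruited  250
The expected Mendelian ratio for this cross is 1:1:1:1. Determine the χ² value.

The 1:1:1:1 ratio has 4 parts, so with N = 1004 the expected counts are:
  tall red-fruited: 1004 × 1/4 = 251
  tall yellow-fruited: 1004 × 1/4 = 251
  dwarf red-fruited: 1004 × 1/4 = 251
  dwarf yellow-fruited: 1004 × 1/4 = 251
χ² = Σ (O − E)² / E
  tall red-fruited: (238 − 251)² / 251 = 0.6733
  tall yellow-fruited: (273 − 251)² / 251 = 1.9283
  dwarf red-fruited: (243 − 251)² / 251 = 0.2550
  dwarf yellow-fruited: (250 − 251)² / 251 = 0.0040
χ² = 0.6733 + 1.9283 + 0.2550 + 0.0040 = 2.8606 ≈ 2.861

2.861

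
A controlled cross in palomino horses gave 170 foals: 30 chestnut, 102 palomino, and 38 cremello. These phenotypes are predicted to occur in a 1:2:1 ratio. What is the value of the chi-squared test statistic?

The 1:2:1 ratio has 4 parts, so with N = 170 the expected counts are:
  chestnut: 170 × 1/4 = 42.5
  palomino: 170 × 2/4 = 85
  cremello: 170 × 1/4 = 42.5
χ² = Σ (O − E)² / E
  chestnut: (30 − 42.5)² / 42.5 = 3.6765
  palomino: (102 − 85)² / 85 = 3.4000
  cremello: (38 − 42.5)² / 42.5 = 0.4765
χ² = 3.6765 + 3.4000 + 0.4765 = 7.553

7.553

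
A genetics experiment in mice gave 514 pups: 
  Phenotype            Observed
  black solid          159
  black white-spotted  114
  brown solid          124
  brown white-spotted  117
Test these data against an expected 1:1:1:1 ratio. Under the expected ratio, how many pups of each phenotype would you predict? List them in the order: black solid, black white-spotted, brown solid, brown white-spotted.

128.5, 128.5, 128.5, 128.5

Expected counts for N = 514 under a 1:1:1:1 ratio (total parts = 4):
  black solid: 514 × 1/4 = 128.5
  black white-spotted: 514 × 1/4 = 128.5
  brown solid: 514 × 1/4 = 128.5
  brown white-spotted: 514 × 1/4 = 128.5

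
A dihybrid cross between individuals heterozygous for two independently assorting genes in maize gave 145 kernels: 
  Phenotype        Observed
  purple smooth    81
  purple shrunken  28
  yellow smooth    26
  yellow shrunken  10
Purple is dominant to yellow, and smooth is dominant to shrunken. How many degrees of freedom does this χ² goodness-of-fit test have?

3

A dihybrid F₂ with independent assortment and complete dominance at both loci gives a 9:3:3:1 phenotypic ratio.
A goodness-of-fit test with 4 phenotype classes has df = 4 − 1 = 3.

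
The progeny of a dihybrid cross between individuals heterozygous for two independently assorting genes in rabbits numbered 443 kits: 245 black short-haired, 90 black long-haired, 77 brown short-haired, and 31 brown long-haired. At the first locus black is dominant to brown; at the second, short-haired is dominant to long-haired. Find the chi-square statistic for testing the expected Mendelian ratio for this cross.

1.489

A dihybrid F₂ with independent assortment and complete dominance at both loci gives a 9:3:3:1 phenotypic ratio.
Under the 9:3:3:1 hypothesis (Σ ratio = 16, N = 443):
  black short-haired: 443 × 9/16 = 249.1875
  black long-haired: 443 × 3/16 = 83.0625
  brown short-haired: 443 × 3/16 = 83.0625
  brown long-haired: 443 × 1/16 = 27.6875
χ² = Σ (O − E)² / E
  black short-haired: (245 − 249.1875)² / 249.1875 = 0.0704
  black long-haired: (90 − 83.0625)² / 83.0625 = 0.5794
  brown short-haired: (77 − 83.0625)² / 83.0625 = 0.4425
  brown long-haired: (31 − 27.6875)² / 27.6875 = 0.3963
χ² = 0.0704 + 0.5794 + 0.4425 + 0.3963 = 1.4886 ≈ 1.489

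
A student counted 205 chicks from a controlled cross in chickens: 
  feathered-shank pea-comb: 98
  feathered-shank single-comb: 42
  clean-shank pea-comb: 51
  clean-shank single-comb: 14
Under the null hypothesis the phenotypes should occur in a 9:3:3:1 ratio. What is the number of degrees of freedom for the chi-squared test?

3

A goodness-of-fit test with 4 phenotype classes has df = 4 − 1 = 3.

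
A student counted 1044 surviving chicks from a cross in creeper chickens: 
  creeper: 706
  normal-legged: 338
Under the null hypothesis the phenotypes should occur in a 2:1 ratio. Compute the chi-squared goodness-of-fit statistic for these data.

0.431

Under the 2:1 hypothesis (Σ ratio = 3, N = 1044):
  creeper: 1044 × 2/3 = 696
  normal-legged: 1044 × 1/3 = 348
χ² = Σ (O − E)² / E
  creeper: (706 − 696)² / 696 = 0.1437
  normal-legged: (338 − 348)² / 348 = 0.2874
χ² = 0.1437 + 0.2874 = 0.4311 ≈ 0.431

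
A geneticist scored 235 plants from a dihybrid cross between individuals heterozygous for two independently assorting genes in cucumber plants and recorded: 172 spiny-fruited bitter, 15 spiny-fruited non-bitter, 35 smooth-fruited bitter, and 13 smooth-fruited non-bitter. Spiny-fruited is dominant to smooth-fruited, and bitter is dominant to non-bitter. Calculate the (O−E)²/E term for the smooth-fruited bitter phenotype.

1.864

A dihybrid F₂ with independent assortment and complete dominance at both loci gives a 9:3:3:1 phenotypic ratio.
The 9:3:3:1 ratio has 16 parts, so with N = 235 the expected counts are:
  spiny-fruited bitter: 235 × 9/16 = 132.1875
  spiny-fruited non-bitter: 235 × 3/16 = 44.0625
  smooth-fruited bitter: 235 × 3/16 = 44.0625
  smooth-fruited non-bitter: 235 × 1/16 = 14.6875
Contribution of smooth-fruited bitter: (35 − 44.0625)² / 44.0625 = 1.8639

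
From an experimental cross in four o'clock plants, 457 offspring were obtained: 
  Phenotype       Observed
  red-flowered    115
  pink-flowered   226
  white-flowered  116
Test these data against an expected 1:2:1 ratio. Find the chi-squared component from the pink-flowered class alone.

Under the 1:2:1 hypothesis (Σ ratio = 4, N = 457):
  red-flowered: 457 × 1/4 = 114.25
  pink-flowered: 457 × 2/4 = 228.5
  white-flowered: 457 × 1/4 = 114.25
Contribution of pink-flowered: (226 − 228.5)² / 228.5 = 0.0274

0.027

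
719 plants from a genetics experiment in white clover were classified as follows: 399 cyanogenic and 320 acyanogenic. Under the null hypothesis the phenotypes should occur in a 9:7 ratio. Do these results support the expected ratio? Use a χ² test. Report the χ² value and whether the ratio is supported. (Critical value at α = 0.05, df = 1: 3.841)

Expected counts for N = 719 under a 9:7 ratio (total parts = 16):
  cyanogenic: 719 × 9/16 = 404.4375
  acyanogenic: 719 × 7/16 = 314.5625
χ² = Σ (O − E)² / E
  cyanogenic: (399 − 404.4375)² / 404.4375 = 0.0731
  acyanogenic: (320 − 314.5625)² / 314.5625 = 0.0940
χ² = 0.0731 + 0.0940 = 0.1671 ≈ 0.167
Degrees of freedom = 2 − 1 = 1; critical value at α = 0.05 is 3.841.
Since 0.167 < 3.841, we fail to reject the null hypothesis — the data are consistent with the 9:7 ratio.

0.167; consistent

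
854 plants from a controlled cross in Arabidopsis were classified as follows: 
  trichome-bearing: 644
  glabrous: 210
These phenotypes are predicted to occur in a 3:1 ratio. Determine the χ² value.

0.077

Total ratio parts = 4. Expected numbers out of 854:
  trichome-bearing: 854 × 3/4 = 640.5
  glabrous: 854 × 1/4 = 213.5
χ² = Σ (O − E)² / E
  trichome-bearing: (644 − 640.5)² / 640.5 = 0.0191
  glabrous: (210 − 213.5)² / 213.5 = 0.0574
χ² = 0.0191 + 0.0574 = 0.0765 ≈ 0.077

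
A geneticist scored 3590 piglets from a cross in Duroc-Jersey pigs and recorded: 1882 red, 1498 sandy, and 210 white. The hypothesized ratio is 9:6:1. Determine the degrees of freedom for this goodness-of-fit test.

A goodness-of-fit test with 3 phenotype classes has df = 3 − 1 = 2.

2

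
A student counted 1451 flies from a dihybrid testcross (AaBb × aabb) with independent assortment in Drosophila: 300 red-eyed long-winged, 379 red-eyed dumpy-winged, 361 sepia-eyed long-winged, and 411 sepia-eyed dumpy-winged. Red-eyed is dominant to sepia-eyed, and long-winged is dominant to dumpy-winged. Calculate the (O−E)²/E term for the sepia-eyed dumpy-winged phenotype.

A dihybrid testcross with independent assortment gives a 1:1:1:1 ratio.
Expected counts for N = 1451 under a 1:1:1:1 ratio (total parts = 4):
  red-eyed long-winged: 1451 × 1/4 = 362.75
  red-eyed dumpy-winged: 1451 × 1/4 = 362.75
  sepia-eyed long-winged: 1451 × 1/4 = 362.75
  sepia-eyed dumpy-winged: 1451 × 1/4 = 362.75
Contribution of sepia-eyed dumpy-winged: (411 − 362.75)² / 362.75 = 6.4178

6.418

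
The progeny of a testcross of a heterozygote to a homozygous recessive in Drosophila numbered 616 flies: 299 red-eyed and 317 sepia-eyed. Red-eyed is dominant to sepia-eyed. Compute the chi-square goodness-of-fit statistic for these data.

A testcross of a heterozygote (Aa × aa) gives a 1:1 phenotypic ratio.
The 1:1 ratio has 2 parts, so with N = 616 the expected counts are:
  red-eyed: 616 × 1/2 = 308
  sepia-eyed: 616 × 1/2 = 308
χ² = Σ (O − E)² / E
  red-eyed: (299 − 308)² / 308 = 0.2630
  sepia-eyed: (317 − 308)² / 308 = 0.2630
χ² = 0.2630 + 0.2630 = 0.526

0.526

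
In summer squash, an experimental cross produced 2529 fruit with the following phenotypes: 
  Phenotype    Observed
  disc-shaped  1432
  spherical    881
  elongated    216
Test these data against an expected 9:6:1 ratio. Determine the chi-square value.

26.086

Expected counts for N = 2529 under a 9:6:1 ratio (total parts = 16):
  disc-shaped: 2529 × 9/16 = 1422.5625
  spherical: 2529 × 6/16 = 948.375
  elongated: 2529 × 1/16 = 158.0625
χ² = Σ (O − E)² / E
  disc-shaped: (1432 − 1422.5625)² / 1422.5625 = 0.0626
  spherical: (881 − 948.375)² / 948.375 = 4.7865
  elongated: (216 − 158.0625)² / 158.0625 = 21.2369
χ² = 0.0626 + 4.7865 + 21.2369 = 26.086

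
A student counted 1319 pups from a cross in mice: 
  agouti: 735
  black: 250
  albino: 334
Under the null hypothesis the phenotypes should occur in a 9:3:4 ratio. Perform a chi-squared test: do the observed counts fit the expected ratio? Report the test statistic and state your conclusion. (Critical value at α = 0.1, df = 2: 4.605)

0.149; consistent

The 9:3:4 ratio has 16 parts, so with N = 1319 the expected counts are:
  agouti: 1319 × 9/16 = 741.9375
  black: 1319 × 3/16 = 247.3125
  albino: 1319 × 4/16 = 329.75
χ² = Σ (O − E)² / E
  agouti: (735 − 741.9375)² / 741.9375 = 0.0649
  black: (250 − 247.3125)² / 247.3125 = 0.0292
  albino: (334 − 329.75)² / 329.75 = 0.0548
χ² = 0.0649 + 0.0292 + 0.0548 = 0.1489 ≈ 0.149
Degrees of freedom = 3 − 1 = 2; critical value at α = 0.1 is 4.605.
Since 0.149 < 4.605, we fail to reject the null hypothesis — the data are consistent with the 9:3:4 ratio.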